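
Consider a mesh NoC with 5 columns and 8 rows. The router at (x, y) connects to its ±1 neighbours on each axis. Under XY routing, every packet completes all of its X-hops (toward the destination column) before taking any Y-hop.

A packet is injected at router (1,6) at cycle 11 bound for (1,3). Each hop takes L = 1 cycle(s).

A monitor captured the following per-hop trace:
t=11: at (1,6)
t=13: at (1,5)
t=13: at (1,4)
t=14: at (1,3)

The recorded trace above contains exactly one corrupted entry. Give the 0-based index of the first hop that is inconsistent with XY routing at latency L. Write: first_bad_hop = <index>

first_bad_hop = 1

check 1→ d=(0,-1) cyc+2: BAD: Δcyc=2≠L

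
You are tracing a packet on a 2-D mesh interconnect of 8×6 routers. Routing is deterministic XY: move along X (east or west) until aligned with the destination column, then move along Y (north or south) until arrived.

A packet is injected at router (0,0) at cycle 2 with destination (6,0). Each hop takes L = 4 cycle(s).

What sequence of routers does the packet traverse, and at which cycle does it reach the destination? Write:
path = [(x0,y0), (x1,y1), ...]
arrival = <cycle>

path = [(0,0), (1,0), (2,0), (3,0), (4,0), (5,0), (6,0)]
arrival = 26

src (0,0)  cyc=2
E→(1,0)  cyc=6
E→(2,0)  cyc=10
E→(3,0)  cyc=14
E→(4,0)  cyc=18
E→(5,0)  cyc=22
E→(6,0)  cyc=26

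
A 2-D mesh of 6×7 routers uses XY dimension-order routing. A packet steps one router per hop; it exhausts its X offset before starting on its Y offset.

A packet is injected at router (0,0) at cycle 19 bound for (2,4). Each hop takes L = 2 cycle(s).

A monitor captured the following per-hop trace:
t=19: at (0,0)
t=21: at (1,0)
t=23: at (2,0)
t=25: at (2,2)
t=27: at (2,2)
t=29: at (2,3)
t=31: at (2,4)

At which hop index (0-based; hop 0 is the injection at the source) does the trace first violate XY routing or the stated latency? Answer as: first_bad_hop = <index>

  1: Δx=+1 Δy=+0 Δt=2 [ok]
  2: Δx=+1 Δy=+0 Δt=2 [ok]
  3: Δx=+0 Δy=+2 Δt=2 [BAD: non-unit step]

first_bad_hop = 3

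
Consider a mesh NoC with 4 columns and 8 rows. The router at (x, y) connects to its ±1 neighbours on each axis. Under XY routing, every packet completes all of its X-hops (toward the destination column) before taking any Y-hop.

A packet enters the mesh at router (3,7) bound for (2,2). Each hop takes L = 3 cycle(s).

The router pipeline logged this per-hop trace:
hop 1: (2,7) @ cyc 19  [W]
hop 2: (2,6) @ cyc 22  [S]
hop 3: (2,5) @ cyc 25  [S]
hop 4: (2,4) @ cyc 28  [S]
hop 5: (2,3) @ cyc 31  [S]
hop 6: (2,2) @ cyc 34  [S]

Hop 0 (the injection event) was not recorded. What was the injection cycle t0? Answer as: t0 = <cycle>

t0 = 16

At hop 1 the cycle is 19; in general cyc_k = t0 + kL.
So t0 = 19 − 1·3 = 16.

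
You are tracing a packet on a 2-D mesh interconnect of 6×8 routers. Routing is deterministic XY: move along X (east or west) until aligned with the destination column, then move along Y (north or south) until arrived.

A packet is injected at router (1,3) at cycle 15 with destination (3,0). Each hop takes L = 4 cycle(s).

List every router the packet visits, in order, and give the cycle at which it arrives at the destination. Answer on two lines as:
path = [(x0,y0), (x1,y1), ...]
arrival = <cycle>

  0. router=(1,3) cycle=15 (inject)
  1. router=(2,3) cycle=19 dir=E
  2. router=(3,3) cycle=23 dir=E
  3. router=(3,2) cycle=27 dir=S
  4. router=(3,1) cycle=31 dir=S
  5. router=(3,0) cycle=35 dir=S

path = [(1,3), (2,3), (3,3), (3,2), (3,1), (3,0)]
arrival = 35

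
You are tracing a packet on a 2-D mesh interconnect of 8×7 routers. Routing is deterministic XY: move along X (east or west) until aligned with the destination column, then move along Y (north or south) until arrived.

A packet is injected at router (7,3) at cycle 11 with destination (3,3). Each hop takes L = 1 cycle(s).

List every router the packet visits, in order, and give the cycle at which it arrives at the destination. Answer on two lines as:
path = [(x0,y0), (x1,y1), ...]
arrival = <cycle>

#0 — 7,3 | c11
#1 — 6,3 | c12 | W
#2 — 5,3 | c13 | W
#3 — 4,3 | c14 | W
#4 — 3,3 | c15 | W

path = [(7,3), (6,3), (5,3), (4,3), (3,3)]
arrival = 15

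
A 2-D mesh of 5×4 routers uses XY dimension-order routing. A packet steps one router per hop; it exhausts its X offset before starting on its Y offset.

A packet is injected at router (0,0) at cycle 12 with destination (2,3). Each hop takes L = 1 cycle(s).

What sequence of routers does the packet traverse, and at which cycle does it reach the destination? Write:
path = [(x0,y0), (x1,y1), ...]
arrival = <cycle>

path = [(0,0), (1,0), (2,0), (2,1), (2,2), (2,3)]
arrival = 17

hop 0: (0,0) @ cyc 12
hop 1: (1,0) @ cyc 13  [E]
hop 2: (2,0) @ cyc 14  [E]
hop 3: (2,1) @ cyc 15  [N]
hop 4: (2,2) @ cyc 16  [N]
hop 5: (2,3) @ cyc 17  [N]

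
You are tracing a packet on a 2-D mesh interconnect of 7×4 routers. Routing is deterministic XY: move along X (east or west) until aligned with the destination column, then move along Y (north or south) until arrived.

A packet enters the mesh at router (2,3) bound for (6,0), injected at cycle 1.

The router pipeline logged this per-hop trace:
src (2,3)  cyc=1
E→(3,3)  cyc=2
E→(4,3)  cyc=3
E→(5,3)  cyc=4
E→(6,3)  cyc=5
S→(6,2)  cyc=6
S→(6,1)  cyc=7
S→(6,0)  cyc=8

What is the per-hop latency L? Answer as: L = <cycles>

From hop 0 (1) to hop 1 (2): +1 cycles.
Per-hop latency L = Δcyc = 1.

L = 1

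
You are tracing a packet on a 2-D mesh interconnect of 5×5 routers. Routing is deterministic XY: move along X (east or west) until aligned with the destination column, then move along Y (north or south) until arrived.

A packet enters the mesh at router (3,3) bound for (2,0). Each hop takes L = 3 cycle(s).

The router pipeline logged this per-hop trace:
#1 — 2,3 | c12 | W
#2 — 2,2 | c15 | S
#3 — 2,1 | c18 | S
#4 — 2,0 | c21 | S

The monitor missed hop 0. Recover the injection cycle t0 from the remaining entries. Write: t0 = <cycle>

The first recorded entry is hop 1 at cycle 12.
So t0 = 12 − 1·3 = 9.

t0 = 9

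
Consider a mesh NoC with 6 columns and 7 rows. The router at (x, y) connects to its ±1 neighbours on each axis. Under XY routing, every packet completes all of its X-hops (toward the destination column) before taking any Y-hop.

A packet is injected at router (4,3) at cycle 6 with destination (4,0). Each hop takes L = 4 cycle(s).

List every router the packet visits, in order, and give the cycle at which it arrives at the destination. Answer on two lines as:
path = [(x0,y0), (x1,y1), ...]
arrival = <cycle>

t=6: at (4,3)
t=10: at (4,2) after S
t=14: at (4,1) after S
t=18: at (4,0) after S

path = [(4,3), (4,2), (4,1), (4,0)]
arrival = 18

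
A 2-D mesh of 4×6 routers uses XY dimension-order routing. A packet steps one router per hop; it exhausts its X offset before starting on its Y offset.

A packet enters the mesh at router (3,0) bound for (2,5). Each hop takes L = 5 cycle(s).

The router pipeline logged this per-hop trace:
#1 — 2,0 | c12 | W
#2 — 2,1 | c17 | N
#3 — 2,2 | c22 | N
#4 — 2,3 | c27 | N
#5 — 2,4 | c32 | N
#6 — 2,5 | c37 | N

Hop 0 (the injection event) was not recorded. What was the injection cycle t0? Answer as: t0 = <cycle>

Hop 1 reached at cycle 12; hop k is at t0 + k·L.
Therefore t0 = 12 − L = 7.

t0 = 7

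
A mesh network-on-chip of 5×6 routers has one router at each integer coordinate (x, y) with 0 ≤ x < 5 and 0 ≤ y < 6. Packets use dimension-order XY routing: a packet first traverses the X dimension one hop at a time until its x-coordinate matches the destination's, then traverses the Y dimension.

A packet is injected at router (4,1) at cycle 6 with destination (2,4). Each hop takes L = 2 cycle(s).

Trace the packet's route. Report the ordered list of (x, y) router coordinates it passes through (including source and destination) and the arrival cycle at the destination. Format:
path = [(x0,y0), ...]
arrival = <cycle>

hop 0: (4,1) @ cyc 6
hop 1: (3,1) @ cyc 8  [W]
hop 2: (2,1) @ cyc 10  [W]
hop 3: (2,2) @ cyc 12  [N]
hop 4: (2,3) @ cyc 14  [N]
hop 5: (2,4) @ cyc 16  [N]

path = [(4,1), (3,1), (2,1), (2,2), (2,3), (2,4)]
arrival = 16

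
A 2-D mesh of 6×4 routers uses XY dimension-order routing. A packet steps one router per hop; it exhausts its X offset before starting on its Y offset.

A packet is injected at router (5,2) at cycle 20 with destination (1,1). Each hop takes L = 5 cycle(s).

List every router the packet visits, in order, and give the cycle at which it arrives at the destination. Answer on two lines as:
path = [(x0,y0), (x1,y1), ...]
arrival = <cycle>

  0. router=(5,2) cycle=20 (inject)
  1. router=(4,2) cycle=25 dir=W
  2. router=(3,2) cycle=30 dir=W
  3. router=(2,2) cycle=35 dir=W
  4. router=(1,2) cycle=40 dir=W
  5. router=(1,1) cycle=45 dir=S

path = [(5,2), (4,2), (3,2), (2,2), (1,2), (1,1)]
arrival = 45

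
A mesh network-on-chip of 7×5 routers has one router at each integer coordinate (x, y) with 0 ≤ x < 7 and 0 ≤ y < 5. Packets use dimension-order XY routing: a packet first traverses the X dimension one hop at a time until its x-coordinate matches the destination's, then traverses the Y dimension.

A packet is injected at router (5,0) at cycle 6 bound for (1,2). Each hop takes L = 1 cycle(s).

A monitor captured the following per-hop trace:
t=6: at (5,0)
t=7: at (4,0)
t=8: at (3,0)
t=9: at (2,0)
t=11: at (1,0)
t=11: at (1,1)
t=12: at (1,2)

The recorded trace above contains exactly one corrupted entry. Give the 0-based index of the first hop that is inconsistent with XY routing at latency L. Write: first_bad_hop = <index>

  1: Δx=-1 Δy=+0 Δt=1 [ok]
  2: Δx=-1 Δy=+0 Δt=1 [ok]
  3: Δx=-1 Δy=+0 Δt=1 [ok]
  4: Δx=-1 Δy=+0 Δt=2 [BAD: Δcyc=2≠L]

first_bad_hop = 4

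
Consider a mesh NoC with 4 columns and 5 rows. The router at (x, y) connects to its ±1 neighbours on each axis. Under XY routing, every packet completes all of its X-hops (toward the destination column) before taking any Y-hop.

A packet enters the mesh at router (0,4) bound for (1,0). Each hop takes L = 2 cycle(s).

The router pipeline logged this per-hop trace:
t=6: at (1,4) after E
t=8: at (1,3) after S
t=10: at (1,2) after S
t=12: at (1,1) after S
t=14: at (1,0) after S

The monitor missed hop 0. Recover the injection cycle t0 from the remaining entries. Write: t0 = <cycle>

The first recorded entry is hop 1 at cycle 6.
Subtract one hop: t0 = 6 − 2 = 4.

t0 = 4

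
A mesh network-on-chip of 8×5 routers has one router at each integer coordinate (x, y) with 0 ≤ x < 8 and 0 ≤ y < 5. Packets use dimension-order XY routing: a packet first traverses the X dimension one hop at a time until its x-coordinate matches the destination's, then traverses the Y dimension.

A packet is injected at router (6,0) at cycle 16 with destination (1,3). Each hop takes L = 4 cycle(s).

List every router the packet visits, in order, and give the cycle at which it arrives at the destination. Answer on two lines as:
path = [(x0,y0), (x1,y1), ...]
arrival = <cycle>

[0] x=6 y=0 t=16
[1] x=5 y=0 t=20 →W
[2] x=4 y=0 t=24 →W
[3] x=3 y=0 t=28 →W
[4] x=2 y=0 t=32 →W
[5] x=1 y=0 t=36 →W
[6] x=1 y=1 t=40 →N
[7] x=1 y=2 t=44 →N
[8] x=1 y=3 t=48 →N

path = [(6,0), (5,0), (4,0), (3,0), (2,0), (1,0), (1,1), (1,2), (1,3)]
arrival = 48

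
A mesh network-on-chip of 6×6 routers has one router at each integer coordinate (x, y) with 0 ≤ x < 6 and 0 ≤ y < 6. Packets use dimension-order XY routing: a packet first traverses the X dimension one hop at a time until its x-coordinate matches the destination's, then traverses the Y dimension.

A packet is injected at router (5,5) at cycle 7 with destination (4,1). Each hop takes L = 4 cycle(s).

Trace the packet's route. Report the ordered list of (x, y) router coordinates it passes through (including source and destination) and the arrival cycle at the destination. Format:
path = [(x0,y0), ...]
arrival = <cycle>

hop 0: (5,5) @ cyc 7
hop 1: (4,5) @ cyc 11  [W]
hop 2: (4,4) @ cyc 15  [S]
hop 3: (4,3) @ cyc 19  [S]
hop 4: (4,2) @ cyc 23  [S]
hop 5: (4,1) @ cyc 27  [S]

path = [(5,5), (4,5), (4,4), (4,3), (4,2), (4,1)]
arrival = 27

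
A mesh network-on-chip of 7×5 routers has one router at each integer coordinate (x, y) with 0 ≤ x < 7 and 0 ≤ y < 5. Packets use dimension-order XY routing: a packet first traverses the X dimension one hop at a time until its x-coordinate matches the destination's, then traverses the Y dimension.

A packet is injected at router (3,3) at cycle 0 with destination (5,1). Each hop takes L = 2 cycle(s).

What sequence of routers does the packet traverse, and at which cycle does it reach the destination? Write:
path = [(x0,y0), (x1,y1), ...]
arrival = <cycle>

hop 0: (3,3) @ cyc 0
hop 1: (4,3) @ cyc 2  [E]
hop 2: (5,3) @ cyc 4  [E]
hop 3: (5,2) @ cyc 6  [S]
hop 4: (5,1) @ cyc 8  [S]

path = [(3,3), (4,3), (5,3), (5,2), (5,1)]
arrival = 8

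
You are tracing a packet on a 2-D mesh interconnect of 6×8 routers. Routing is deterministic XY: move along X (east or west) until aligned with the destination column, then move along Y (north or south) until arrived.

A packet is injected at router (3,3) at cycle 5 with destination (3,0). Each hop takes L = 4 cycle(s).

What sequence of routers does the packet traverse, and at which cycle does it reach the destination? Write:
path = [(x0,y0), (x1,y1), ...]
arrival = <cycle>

t=5: at (3,3)
t=9: at (3,2) after S
t=13: at (3,1) after S
t=17: at (3,0) after S

path = [(3,3), (3,2), (3,1), (3,0)]
arrival = 17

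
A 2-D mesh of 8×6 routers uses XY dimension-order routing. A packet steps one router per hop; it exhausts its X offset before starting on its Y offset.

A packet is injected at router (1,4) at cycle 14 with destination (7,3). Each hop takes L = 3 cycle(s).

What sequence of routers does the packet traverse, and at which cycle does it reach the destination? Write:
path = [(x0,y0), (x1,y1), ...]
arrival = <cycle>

path = [(1,4), (2,4), (3,4), (4,4), (5,4), (6,4), (7,4), (7,3)]
arrival = 35

t=14: at (1,4)
t=17: at (2,4) after E
t=20: at (3,4) after E
t=23: at (4,4) after E
t=26: at (5,4) after E
t=29: at (6,4) after E
t=32: at (7,4) after E
t=35: at (7,3) after S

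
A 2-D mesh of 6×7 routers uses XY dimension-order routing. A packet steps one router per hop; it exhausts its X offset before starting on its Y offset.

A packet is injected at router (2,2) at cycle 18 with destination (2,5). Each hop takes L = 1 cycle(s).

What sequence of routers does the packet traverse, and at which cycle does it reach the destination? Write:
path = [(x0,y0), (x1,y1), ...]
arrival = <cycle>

[0] x=2 y=2 t=18
[1] x=2 y=3 t=19 →N
[2] x=2 y=4 t=20 →N
[3] x=2 y=5 t=21 →N

path = [(2,2), (2,3), (2,4), (2,5)]
arrival = 21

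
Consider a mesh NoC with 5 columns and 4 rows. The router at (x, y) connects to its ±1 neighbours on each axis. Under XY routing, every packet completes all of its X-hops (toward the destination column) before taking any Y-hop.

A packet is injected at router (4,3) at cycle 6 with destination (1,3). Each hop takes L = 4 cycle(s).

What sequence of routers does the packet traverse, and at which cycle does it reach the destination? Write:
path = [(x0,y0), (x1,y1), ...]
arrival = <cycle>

  0. router=(4,3) cycle=6 (inject)
  1. router=(3,3) cycle=10 dir=W
  2. router=(2,3) cycle=14 dir=W
  3. router=(1,3) cycle=18 dir=W

path = [(4,3), (3,3), (2,3), (1,3)]
arrival = 18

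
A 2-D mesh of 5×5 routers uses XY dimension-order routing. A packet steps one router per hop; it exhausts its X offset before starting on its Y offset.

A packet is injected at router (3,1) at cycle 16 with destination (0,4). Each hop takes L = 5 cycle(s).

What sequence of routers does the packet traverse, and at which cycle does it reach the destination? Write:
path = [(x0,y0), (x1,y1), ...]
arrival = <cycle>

path = [(3,1), (2,1), (1,1), (0,1), (0,2), (0,3), (0,4)]
arrival = 46

t=16: at (3,1)
t=21: at (2,1) after W
t=26: at (1,1) after W
t=31: at (0,1) after W
t=36: at (0,2) after N
t=41: at (0,3) after N
t=46: at (0,4) after N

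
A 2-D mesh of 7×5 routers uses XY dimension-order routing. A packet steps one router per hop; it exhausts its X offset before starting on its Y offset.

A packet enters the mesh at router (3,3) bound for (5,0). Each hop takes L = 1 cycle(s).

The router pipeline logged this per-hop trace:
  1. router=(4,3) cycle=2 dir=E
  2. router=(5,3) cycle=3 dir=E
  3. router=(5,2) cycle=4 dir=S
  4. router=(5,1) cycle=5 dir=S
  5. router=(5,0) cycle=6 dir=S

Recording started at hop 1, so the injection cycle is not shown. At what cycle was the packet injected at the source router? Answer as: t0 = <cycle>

The first recorded entry is hop 1 at cycle 2.
t0 = cyc[1] − L = 2 − 1 = 1.

t0 = 1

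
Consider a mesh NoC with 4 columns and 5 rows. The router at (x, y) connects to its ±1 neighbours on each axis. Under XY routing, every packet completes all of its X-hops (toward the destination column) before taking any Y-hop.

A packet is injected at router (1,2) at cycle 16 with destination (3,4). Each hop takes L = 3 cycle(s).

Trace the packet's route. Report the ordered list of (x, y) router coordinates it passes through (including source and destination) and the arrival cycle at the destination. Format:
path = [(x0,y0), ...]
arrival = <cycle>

  0. router=(1,2) cycle=16 (inject)
  1. router=(2,2) cycle=19 dir=E
  2. router=(3,2) cycle=22 dir=E
  3. router=(3,3) cycle=25 dir=N
  4. router=(3,4) cycle=28 dir=N

path = [(1,2), (2,2), (3,2), (3,3), (3,4)]
arrival = 28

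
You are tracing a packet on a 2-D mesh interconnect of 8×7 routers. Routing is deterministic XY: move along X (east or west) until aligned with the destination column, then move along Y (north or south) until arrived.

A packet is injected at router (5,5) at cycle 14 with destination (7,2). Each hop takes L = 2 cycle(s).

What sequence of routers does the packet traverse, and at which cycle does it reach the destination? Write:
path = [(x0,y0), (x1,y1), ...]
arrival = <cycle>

path = [(5,5), (6,5), (7,5), (7,4), (7,3), (7,2)]
arrival = 24

[0] x=5 y=5 t=14
[1] x=6 y=5 t=16 →E
[2] x=7 y=5 t=18 →E
[3] x=7 y=4 t=20 →S
[4] x=7 y=3 t=22 →S
[5] x=7 y=2 t=24 →S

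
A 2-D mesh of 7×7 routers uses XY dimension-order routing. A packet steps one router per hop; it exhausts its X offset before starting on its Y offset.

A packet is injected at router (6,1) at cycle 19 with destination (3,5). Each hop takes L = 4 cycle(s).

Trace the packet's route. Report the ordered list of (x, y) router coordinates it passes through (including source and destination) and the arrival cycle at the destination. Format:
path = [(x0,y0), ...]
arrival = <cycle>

path = [(6,1), (5,1), (4,1), (3,1), (3,2), (3,3), (3,4), (3,5)]
arrival = 47

src (6,1)  cyc=19
W→(5,1)  cyc=23
W→(4,1)  cyc=27
W→(3,1)  cyc=31
N→(3,2)  cyc=35
N→(3,3)  cyc=39
N→(3,4)  cyc=43
N→(3,5)  cyc=47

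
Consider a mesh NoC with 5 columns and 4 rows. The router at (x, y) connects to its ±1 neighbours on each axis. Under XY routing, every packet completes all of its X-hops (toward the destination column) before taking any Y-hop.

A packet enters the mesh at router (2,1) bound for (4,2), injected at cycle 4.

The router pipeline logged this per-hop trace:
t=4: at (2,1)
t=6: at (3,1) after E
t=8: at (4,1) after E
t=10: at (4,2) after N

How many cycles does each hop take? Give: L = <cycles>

L = 2

Between hops 0 and 1 the cycle counter advances 6 − 4 = 2.
That increment is L by definition: L = 2.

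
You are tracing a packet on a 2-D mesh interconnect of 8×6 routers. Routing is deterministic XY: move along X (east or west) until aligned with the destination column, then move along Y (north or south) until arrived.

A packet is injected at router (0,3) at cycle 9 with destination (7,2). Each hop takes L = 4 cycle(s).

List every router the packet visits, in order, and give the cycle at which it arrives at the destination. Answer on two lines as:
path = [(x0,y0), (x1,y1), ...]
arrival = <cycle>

path = [(0,3), (1,3), (2,3), (3,3), (4,3), (5,3), (6,3), (7,3), (7,2)]
arrival = 41

  0. router=(0,3) cycle=9 (inject)
  1. router=(1,3) cycle=13 dir=E
  2. router=(2,3) cycle=17 dir=E
  3. router=(3,3) cycle=21 dir=E
  4. router=(4,3) cycle=25 dir=E
  5. router=(5,3) cycle=29 dir=E
  6. router=(6,3) cycle=33 dir=E
  7. router=(7,3) cycle=37 dir=E
  8. router=(7,2) cycle=41 dir=S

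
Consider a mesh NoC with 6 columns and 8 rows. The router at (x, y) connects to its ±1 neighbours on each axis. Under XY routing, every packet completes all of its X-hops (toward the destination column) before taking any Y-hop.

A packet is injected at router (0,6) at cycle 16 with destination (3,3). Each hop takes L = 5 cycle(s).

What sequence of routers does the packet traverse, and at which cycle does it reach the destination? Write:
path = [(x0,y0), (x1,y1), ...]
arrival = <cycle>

hop 0: (0,6) @ cyc 16
hop 1: (1,6) @ cyc 21  [E]
hop 2: (2,6) @ cyc 26  [E]
hop 3: (3,6) @ cyc 31  [E]
hop 4: (3,5) @ cyc 36  [S]
hop 5: (3,4) @ cyc 41  [S]
hop 6: (3,3) @ cyc 46  [S]

path = [(0,6), (1,6), (2,6), (3,6), (3,5), (3,4), (3,3)]
arrival = 46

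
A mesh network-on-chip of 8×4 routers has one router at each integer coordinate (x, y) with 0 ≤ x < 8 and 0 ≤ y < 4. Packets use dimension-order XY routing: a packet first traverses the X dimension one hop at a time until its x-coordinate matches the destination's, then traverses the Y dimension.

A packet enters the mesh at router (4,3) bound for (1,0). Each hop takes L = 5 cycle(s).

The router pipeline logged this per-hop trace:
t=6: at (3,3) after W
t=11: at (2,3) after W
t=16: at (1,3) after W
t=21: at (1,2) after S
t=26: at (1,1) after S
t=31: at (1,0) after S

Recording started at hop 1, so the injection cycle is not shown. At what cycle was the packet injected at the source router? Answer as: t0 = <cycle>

t0 = 1

The first recorded entry is hop 1 at cycle 6.
t0 = cyc[1] − L = 6 − 5 = 1.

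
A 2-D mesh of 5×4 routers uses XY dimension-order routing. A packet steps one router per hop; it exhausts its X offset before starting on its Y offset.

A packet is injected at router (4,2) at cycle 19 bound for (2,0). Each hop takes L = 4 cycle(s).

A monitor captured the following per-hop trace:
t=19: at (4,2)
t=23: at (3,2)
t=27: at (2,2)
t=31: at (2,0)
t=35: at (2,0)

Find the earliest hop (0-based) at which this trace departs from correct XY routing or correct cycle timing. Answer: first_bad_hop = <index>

first_bad_hop = 3

hop 1: step (-1,+0), +4 cyc — ok
hop 2: step (-1,+0), +4 cyc — ok
hop 3: step (+0,-2), +4 cyc — BAD: non-unit step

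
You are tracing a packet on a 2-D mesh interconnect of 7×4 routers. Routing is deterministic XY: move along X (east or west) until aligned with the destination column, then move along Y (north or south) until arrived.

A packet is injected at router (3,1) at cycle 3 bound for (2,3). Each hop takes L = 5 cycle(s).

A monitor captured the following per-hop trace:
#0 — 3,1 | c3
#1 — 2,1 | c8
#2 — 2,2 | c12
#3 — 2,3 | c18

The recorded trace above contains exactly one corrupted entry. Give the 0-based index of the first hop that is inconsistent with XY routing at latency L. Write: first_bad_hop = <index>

  1: Δx=-1 Δy=+0 Δt=5 [ok]
  2: Δx=+0 Δy=+1 Δt=4 [BAD: Δcyc=4≠L]

first_bad_hop = 2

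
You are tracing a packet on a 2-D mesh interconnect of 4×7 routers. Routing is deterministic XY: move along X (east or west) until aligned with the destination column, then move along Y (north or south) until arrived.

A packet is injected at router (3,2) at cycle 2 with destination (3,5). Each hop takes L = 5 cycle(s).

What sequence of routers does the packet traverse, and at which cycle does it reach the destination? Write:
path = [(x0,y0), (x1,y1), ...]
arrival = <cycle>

[0] x=3 y=2 t=2
[1] x=3 y=3 t=7 →N
[2] x=3 y=4 t=12 →N
[3] x=3 y=5 t=17 →N

path = [(3,2), (3,3), (3,4), (3,5)]
arrival = 17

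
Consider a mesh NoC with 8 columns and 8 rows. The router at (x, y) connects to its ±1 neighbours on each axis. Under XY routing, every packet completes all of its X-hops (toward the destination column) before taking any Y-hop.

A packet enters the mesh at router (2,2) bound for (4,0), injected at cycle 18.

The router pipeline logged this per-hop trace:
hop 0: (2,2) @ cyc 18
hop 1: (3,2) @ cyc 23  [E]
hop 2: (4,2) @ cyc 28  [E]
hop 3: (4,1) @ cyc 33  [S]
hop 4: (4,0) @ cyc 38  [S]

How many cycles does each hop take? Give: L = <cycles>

L = 5

Δcyc across hop 0→1: 23 − 18 = 5.
Each hop adds L, hence L = 5.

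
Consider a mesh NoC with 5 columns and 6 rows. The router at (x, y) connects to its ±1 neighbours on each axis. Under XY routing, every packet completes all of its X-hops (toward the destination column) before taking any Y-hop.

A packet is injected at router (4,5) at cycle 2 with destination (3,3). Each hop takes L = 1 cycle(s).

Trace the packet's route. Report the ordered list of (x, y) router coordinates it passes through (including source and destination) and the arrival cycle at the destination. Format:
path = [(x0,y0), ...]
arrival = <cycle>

src (4,5)  cyc=2
W→(3,5)  cyc=3
S→(3,4)  cyc=4
S→(3,3)  cyc=5

path = [(4,5), (3,5), (3,4), (3,3)]
arrival = 5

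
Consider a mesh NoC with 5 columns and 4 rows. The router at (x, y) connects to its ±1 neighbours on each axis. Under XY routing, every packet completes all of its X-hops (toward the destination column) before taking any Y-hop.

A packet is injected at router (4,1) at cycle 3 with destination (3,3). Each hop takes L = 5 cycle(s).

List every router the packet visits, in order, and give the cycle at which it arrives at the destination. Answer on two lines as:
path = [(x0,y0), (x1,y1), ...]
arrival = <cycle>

path = [(4,1), (3,1), (3,2), (3,3)]
arrival = 18

t=3: at (4,1)
t=8: at (3,1) after W
t=13: at (3,2) after N
t=18: at (3,3) after N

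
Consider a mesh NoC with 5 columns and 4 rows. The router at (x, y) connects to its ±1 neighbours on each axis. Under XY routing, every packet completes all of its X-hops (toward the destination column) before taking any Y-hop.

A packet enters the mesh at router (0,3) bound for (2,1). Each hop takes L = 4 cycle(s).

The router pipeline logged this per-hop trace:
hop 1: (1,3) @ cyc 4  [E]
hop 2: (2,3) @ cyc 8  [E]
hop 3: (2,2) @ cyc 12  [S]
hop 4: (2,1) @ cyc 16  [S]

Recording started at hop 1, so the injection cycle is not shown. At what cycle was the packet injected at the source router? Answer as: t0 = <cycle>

t0 = 0

The first recorded entry is hop 1 at cycle 4.
Subtract one hop: t0 = 4 − 4 = 0.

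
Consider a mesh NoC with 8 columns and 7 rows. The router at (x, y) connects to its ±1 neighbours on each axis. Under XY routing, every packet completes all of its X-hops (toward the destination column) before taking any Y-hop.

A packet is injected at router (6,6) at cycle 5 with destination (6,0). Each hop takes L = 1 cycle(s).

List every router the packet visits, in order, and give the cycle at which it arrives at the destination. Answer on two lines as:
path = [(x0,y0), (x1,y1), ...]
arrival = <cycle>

path = [(6,6), (6,5), (6,4), (6,3), (6,2), (6,1), (6,0)]
arrival = 11

[0] x=6 y=6 t=5
[1] x=6 y=5 t=6 →S
[2] x=6 y=4 t=7 →S
[3] x=6 y=3 t=8 →S
[4] x=6 y=2 t=9 →S
[5] x=6 y=1 t=10 →S
[6] x=6 y=0 t=11 →S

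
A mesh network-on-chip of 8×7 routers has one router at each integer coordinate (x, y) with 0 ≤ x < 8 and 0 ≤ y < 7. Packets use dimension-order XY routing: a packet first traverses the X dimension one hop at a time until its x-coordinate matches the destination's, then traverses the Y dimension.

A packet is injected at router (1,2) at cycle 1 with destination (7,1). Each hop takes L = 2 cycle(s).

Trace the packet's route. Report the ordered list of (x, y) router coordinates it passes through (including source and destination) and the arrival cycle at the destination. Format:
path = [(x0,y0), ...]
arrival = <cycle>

#0 — 1,2 | c1
#1 — 2,2 | c3 | E
#2 — 3,2 | c5 | E
#3 — 4,2 | c7 | E
#4 — 5,2 | c9 | E
#5 — 6,2 | c11 | E
#6 — 7,2 | c13 | E
#7 — 7,1 | c15 | S

path = [(1,2), (2,2), (3,2), (4,2), (5,2), (6,2), (7,2), (7,1)]
arrival = 15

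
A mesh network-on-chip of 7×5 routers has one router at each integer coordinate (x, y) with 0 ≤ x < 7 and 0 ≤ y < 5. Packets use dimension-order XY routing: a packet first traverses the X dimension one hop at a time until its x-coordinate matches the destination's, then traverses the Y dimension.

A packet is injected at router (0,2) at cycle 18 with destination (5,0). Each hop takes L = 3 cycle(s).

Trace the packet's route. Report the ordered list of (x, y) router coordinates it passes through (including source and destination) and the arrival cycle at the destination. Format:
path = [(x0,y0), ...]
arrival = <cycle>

#0 — 0,2 | c18
#1 — 1,2 | c21 | E
#2 — 2,2 | c24 | E
#3 — 3,2 | c27 | E
#4 — 4,2 | c30 | E
#5 — 5,2 | c33 | E
#6 — 5,1 | c36 | S
#7 — 5,0 | c39 | S

path = [(0,2), (1,2), (2,2), (3,2), (4,2), (5,2), (5,1), (5,0)]
arrival = 39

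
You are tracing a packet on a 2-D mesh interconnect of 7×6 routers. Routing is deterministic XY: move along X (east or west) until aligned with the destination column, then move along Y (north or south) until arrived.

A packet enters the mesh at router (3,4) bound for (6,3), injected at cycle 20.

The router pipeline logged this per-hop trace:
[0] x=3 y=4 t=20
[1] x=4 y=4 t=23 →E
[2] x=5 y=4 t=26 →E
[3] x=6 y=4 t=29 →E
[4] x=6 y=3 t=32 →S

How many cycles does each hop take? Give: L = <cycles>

Between hops 0 and 1 the cycle counter advances 23 − 20 = 3.
Each hop adds L, hence L = 3.

L = 3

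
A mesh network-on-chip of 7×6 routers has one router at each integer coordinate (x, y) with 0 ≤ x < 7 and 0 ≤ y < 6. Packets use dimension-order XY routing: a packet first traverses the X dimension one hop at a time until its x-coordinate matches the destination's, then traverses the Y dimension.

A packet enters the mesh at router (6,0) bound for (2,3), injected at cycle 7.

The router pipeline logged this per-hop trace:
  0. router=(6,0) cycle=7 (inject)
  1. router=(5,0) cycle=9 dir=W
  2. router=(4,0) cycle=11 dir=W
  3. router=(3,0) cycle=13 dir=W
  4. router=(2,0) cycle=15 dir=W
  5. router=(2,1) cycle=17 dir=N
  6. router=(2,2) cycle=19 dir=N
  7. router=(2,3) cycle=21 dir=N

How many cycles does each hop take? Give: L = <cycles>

cyc[1] − cyc[0] = 9 − 7 = 2.
That increment is L by definition: L = 2.

L = 2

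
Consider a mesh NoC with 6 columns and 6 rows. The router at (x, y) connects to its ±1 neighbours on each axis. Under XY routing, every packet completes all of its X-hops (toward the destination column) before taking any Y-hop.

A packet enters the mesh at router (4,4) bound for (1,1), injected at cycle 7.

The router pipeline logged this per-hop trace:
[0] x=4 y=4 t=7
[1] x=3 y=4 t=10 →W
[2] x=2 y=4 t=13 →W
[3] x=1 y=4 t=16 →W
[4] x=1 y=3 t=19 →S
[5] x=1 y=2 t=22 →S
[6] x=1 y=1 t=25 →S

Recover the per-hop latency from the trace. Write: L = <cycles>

From hop 0 (7) to hop 1 (10): +3 cycles.
Each hop adds L, hence L = 3.

L = 3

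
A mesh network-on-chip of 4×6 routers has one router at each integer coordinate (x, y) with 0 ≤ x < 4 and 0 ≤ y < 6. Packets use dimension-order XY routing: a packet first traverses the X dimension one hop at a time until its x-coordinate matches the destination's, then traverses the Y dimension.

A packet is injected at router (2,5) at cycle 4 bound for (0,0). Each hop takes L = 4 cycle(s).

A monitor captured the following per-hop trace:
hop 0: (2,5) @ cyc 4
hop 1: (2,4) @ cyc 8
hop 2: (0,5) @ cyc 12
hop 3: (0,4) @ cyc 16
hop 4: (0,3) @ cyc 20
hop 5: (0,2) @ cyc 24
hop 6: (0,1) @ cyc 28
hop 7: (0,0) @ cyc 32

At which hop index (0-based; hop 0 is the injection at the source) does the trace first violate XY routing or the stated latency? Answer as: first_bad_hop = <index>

  1: Δx=+0 Δy=-1 Δt=4 [BAD: Y-move but x=2≠0]

first_bad_hop = 1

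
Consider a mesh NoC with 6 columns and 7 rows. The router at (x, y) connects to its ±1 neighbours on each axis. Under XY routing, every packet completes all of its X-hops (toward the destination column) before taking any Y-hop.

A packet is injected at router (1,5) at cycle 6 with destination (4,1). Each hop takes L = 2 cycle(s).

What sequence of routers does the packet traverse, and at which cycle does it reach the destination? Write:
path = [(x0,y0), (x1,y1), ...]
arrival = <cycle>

  0. router=(1,5) cycle=6 (inject)
  1. router=(2,5) cycle=8 dir=E
  2. router=(3,5) cycle=10 dir=E
  3. router=(4,5) cycle=12 dir=E
  4. router=(4,4) cycle=14 dir=S
  5. router=(4,3) cycle=16 dir=S
  6. router=(4,2) cycle=18 dir=S
  7. router=(4,1) cycle=20 dir=S

path = [(1,5), (2,5), (3,5), (4,5), (4,4), (4,3), (4,2), (4,1)]
arrival = 20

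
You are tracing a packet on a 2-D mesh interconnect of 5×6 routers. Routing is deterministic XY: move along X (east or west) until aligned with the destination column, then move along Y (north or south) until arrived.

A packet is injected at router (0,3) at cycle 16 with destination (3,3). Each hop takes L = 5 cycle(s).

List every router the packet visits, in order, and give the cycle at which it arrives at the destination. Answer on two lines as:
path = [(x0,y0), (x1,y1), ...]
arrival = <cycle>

path = [(0,3), (1,3), (2,3), (3,3)]
arrival = 31

#0 — 0,3 | c16
#1 — 1,3 | c21 | E
#2 — 2,3 | c26 | E
#3 — 3,3 | c31 | E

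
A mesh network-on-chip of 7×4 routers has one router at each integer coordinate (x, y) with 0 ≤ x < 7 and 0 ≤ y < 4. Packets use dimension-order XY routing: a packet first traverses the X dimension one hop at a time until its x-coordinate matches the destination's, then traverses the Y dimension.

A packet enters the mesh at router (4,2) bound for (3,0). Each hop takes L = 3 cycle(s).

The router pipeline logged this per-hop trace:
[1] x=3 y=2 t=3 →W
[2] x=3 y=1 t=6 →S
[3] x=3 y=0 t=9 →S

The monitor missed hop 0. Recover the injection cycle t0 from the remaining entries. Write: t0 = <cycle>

t0 = 0

At hop 1 the cycle is 3; in general cyc_k = t0 + kL.
So t0 = 3 − 1·3 = 0.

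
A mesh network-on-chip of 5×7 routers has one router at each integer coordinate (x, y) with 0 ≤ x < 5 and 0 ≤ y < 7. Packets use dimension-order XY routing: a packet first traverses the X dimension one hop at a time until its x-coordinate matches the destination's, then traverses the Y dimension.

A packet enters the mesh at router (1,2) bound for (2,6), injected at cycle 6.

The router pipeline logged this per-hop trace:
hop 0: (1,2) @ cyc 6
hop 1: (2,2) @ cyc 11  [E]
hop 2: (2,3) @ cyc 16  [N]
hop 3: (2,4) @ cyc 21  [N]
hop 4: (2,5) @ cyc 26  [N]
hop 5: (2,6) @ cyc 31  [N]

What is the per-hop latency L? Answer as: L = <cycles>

cyc[1] − cyc[0] = 11 − 6 = 5.
Per-hop latency L = Δcyc = 5.

L = 5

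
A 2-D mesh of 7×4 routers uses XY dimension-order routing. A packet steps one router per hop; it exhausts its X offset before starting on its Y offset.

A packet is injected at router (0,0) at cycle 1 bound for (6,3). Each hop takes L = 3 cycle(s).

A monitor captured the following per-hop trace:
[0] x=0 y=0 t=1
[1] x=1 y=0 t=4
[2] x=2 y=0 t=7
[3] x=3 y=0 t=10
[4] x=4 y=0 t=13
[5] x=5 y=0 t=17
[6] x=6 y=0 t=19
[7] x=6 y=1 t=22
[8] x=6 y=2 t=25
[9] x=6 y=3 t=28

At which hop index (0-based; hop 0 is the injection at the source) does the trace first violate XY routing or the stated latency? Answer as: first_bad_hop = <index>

first_bad_hop = 5

hop 1: step (+1,+0), +3 cyc — ok
hop 2: step (+1,+0), +3 cyc — ok
hop 3: step (+1,+0), +3 cyc — ok
hop 4: step (+1,+0), +3 cyc — ok
hop 5: step (+1,+0), +4 cyc — BAD: Δcyc=4≠L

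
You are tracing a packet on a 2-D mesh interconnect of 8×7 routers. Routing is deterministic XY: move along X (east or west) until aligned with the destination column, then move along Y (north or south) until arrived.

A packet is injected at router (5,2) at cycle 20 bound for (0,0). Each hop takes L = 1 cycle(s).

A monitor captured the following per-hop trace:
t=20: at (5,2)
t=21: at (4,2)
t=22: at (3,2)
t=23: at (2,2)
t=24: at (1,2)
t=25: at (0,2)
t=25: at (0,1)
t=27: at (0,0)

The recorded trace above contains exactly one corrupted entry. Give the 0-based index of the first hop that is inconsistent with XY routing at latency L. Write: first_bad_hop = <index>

[1] (-1,+0) / 1c ⇒ ok
[2] (-1,+0) / 1c ⇒ ok
[3] (-1,+0) / 1c ⇒ ok
[4] (-1,+0) / 1c ⇒ ok
[5] (-1,+0) / 1c ⇒ ok
[6] (+0,-1) / 0c ⇒ BAD: Δcyc=0≠L

first_bad_hop = 6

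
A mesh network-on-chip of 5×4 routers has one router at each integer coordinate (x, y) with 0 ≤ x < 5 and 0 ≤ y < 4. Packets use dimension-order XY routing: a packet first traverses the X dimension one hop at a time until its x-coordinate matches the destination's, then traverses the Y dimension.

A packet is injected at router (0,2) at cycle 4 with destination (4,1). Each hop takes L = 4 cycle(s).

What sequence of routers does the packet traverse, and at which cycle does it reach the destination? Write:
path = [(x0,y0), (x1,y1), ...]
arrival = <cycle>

path = [(0,2), (1,2), (2,2), (3,2), (4,2), (4,1)]
arrival = 24

hop 0: (0,2) @ cyc 4
hop 1: (1,2) @ cyc 8  [E]
hop 2: (2,2) @ cyc 12  [E]
hop 3: (3,2) @ cyc 16  [E]
hop 4: (4,2) @ cyc 20  [E]
hop 5: (4,1) @ cyc 24  [S]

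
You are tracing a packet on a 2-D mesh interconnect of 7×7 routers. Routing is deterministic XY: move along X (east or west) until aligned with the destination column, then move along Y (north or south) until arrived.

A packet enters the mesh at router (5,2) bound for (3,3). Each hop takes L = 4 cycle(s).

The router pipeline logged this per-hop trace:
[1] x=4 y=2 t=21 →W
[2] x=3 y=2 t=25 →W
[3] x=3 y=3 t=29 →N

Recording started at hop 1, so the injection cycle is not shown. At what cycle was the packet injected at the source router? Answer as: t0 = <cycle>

Hop 1 reached at cycle 21; hop k is at t0 + k·L.
So t0 = 21 − 1·4 = 17.

t0 = 17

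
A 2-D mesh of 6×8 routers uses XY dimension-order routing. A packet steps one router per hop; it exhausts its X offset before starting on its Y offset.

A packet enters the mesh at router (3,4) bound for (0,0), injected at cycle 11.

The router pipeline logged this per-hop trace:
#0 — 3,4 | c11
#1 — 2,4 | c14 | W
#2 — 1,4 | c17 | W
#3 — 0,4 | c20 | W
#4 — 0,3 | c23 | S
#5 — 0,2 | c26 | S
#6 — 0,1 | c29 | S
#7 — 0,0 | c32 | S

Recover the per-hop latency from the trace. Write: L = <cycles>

L = 3

From hop 0 (11) to hop 1 (14): +3 cycles.
One hop costs L cycles, so L = 3.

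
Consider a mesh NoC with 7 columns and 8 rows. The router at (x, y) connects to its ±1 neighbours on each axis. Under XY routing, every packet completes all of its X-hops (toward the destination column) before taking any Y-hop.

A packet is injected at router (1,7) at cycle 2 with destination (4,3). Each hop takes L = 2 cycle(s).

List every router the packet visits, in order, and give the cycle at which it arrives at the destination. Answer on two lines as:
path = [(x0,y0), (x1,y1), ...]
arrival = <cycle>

path = [(1,7), (2,7), (3,7), (4,7), (4,6), (4,5), (4,4), (4,3)]
arrival = 16

hop 0: (1,7) @ cyc 2
hop 1: (2,7) @ cyc 4  [E]
hop 2: (3,7) @ cyc 6  [E]
hop 3: (4,7) @ cyc 8  [E]
hop 4: (4,6) @ cyc 10  [S]
hop 5: (4,5) @ cyc 12  [S]
hop 6: (4,4) @ cyc 14  [S]
hop 7: (4,3) @ cyc 16  [S]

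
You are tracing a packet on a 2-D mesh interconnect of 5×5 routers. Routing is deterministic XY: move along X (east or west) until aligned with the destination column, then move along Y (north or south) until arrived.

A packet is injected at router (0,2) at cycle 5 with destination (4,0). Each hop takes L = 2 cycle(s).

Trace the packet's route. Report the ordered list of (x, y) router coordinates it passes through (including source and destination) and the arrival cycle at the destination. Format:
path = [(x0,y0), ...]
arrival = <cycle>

src (0,2)  cyc=5
E→(1,2)  cyc=7
E→(2,2)  cyc=9
E→(3,2)  cyc=11
E→(4,2)  cyc=13
S→(4,1)  cyc=15
S→(4,0)  cyc=17

path = [(0,2), (1,2), (2,2), (3,2), (4,2), (4,1), (4,0)]
arrival = 17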